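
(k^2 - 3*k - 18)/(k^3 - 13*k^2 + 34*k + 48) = (k + 3)/(k^2 - 7*k - 8)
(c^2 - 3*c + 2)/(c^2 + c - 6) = (c - 1)/(c + 3)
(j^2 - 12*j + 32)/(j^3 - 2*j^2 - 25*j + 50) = (j^2 - 12*j + 32)/(j^3 - 2*j^2 - 25*j + 50)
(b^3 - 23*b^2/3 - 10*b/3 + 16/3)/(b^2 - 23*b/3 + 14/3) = (b^2 - 7*b - 8)/(b - 7)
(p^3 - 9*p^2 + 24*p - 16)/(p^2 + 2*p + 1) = (p^3 - 9*p^2 + 24*p - 16)/(p^2 + 2*p + 1)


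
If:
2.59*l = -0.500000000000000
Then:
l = -0.19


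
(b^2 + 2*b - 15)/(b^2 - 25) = (b - 3)/(b - 5)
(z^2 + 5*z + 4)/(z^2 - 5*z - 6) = (z + 4)/(z - 6)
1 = 1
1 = 1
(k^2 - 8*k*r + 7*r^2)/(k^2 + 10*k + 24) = (k^2 - 8*k*r + 7*r^2)/(k^2 + 10*k + 24)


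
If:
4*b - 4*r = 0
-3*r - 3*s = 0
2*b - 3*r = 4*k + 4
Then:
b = -s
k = s/4 - 1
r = -s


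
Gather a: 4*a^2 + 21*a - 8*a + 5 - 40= 4*a^2 + 13*a - 35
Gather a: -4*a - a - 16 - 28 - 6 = -5*a - 50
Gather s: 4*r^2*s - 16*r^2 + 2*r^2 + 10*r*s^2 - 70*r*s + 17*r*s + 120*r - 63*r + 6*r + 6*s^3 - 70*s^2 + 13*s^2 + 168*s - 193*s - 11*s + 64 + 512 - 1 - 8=-14*r^2 + 63*r + 6*s^3 + s^2*(10*r - 57) + s*(4*r^2 - 53*r - 36) + 567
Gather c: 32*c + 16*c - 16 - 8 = 48*c - 24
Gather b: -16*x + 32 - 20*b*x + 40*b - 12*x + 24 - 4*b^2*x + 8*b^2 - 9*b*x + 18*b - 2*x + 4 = b^2*(8 - 4*x) + b*(58 - 29*x) - 30*x + 60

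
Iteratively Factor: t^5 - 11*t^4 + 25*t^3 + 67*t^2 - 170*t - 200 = (t - 5)*(t^4 - 6*t^3 - 5*t^2 + 42*t + 40) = (t - 5)*(t - 4)*(t^3 - 2*t^2 - 13*t - 10) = (t - 5)*(t - 4)*(t + 2)*(t^2 - 4*t - 5) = (t - 5)^2*(t - 4)*(t + 2)*(t + 1)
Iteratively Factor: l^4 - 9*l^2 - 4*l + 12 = (l + 2)*(l^3 - 2*l^2 - 5*l + 6) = (l - 3)*(l + 2)*(l^2 + l - 2) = (l - 3)*(l + 2)^2*(l - 1)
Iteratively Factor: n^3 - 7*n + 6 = (n - 2)*(n^2 + 2*n - 3) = (n - 2)*(n - 1)*(n + 3)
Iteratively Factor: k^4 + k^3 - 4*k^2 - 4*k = (k + 1)*(k^3 - 4*k) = k*(k + 1)*(k^2 - 4) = k*(k - 2)*(k + 1)*(k + 2)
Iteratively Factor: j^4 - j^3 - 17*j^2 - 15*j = (j)*(j^3 - j^2 - 17*j - 15) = j*(j + 3)*(j^2 - 4*j - 5) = j*(j - 5)*(j + 3)*(j + 1)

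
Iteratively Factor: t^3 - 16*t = (t + 4)*(t^2 - 4*t) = (t - 4)*(t + 4)*(t)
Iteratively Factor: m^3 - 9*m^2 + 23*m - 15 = (m - 3)*(m^2 - 6*m + 5) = (m - 5)*(m - 3)*(m - 1)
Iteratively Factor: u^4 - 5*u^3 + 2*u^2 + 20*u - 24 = (u - 2)*(u^3 - 3*u^2 - 4*u + 12) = (u - 2)*(u + 2)*(u^2 - 5*u + 6) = (u - 3)*(u - 2)*(u + 2)*(u - 2)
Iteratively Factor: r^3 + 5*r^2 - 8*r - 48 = (r - 3)*(r^2 + 8*r + 16) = (r - 3)*(r + 4)*(r + 4)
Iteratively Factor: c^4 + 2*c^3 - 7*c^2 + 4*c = (c - 1)*(c^3 + 3*c^2 - 4*c) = (c - 1)^2*(c^2 + 4*c) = c*(c - 1)^2*(c + 4)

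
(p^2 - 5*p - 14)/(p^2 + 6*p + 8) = (p - 7)/(p + 4)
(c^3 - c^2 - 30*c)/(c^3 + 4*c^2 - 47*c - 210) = c*(c - 6)/(c^2 - c - 42)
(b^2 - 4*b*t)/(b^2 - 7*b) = (b - 4*t)/(b - 7)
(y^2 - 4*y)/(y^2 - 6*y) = (y - 4)/(y - 6)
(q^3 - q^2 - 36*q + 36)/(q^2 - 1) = (q^2 - 36)/(q + 1)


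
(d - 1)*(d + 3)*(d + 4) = d^3 + 6*d^2 + 5*d - 12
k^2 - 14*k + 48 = (k - 8)*(k - 6)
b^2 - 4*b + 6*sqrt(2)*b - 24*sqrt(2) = (b - 4)*(b + 6*sqrt(2))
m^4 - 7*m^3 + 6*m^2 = m^2*(m - 6)*(m - 1)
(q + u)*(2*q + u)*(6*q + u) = 12*q^3 + 20*q^2*u + 9*q*u^2 + u^3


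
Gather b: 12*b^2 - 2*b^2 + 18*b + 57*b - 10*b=10*b^2 + 65*b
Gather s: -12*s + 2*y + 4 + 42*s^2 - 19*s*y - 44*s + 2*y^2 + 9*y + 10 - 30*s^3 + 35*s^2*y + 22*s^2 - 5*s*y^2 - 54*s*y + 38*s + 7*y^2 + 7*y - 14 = -30*s^3 + s^2*(35*y + 64) + s*(-5*y^2 - 73*y - 18) + 9*y^2 + 18*y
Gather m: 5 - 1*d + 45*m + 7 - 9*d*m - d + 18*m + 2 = -2*d + m*(63 - 9*d) + 14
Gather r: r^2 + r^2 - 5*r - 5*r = 2*r^2 - 10*r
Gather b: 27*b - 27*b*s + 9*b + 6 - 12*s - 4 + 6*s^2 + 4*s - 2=b*(36 - 27*s) + 6*s^2 - 8*s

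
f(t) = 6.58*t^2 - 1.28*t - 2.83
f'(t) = 13.16*t - 1.28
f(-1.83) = 21.55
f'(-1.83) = -25.36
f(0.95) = 1.89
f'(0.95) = 11.22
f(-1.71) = 18.60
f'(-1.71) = -23.78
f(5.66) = 200.72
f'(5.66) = 73.21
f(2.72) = 42.37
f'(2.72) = 34.52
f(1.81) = 16.41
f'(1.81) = 22.54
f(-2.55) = 43.22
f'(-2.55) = -34.84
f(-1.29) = 9.77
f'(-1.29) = -18.26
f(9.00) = 518.63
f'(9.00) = 117.16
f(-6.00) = 241.73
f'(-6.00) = -80.24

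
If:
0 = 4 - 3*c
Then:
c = 4/3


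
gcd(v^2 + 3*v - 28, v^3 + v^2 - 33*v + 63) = v + 7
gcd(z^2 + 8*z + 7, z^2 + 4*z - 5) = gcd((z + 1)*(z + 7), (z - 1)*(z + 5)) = 1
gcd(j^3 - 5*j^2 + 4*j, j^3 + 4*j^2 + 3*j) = j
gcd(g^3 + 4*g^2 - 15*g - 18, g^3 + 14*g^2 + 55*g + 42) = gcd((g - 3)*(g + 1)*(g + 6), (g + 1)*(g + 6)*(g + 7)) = g^2 + 7*g + 6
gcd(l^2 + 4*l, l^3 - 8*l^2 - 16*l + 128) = l + 4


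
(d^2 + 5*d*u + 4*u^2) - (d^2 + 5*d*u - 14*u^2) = 18*u^2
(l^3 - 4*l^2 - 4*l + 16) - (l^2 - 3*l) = l^3 - 5*l^2 - l + 16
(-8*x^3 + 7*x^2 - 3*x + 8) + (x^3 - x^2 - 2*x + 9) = -7*x^3 + 6*x^2 - 5*x + 17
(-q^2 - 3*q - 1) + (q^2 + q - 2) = -2*q - 3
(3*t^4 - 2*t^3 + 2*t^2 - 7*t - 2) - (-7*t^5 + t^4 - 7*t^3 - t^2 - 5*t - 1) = 7*t^5 + 2*t^4 + 5*t^3 + 3*t^2 - 2*t - 1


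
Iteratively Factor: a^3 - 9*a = (a - 3)*(a^2 + 3*a) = a*(a - 3)*(a + 3)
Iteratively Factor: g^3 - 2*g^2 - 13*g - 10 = (g + 1)*(g^2 - 3*g - 10) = (g + 1)*(g + 2)*(g - 5)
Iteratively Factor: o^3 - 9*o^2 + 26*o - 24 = (o - 3)*(o^2 - 6*o + 8) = (o - 4)*(o - 3)*(o - 2)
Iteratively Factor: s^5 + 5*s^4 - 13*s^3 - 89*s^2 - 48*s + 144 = (s + 3)*(s^4 + 2*s^3 - 19*s^2 - 32*s + 48) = (s + 3)^2*(s^3 - s^2 - 16*s + 16) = (s - 4)*(s + 3)^2*(s^2 + 3*s - 4) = (s - 4)*(s - 1)*(s + 3)^2*(s + 4)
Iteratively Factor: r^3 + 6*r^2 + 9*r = (r)*(r^2 + 6*r + 9) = r*(r + 3)*(r + 3)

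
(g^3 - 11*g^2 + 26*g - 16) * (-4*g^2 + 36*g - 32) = -4*g^5 + 80*g^4 - 532*g^3 + 1352*g^2 - 1408*g + 512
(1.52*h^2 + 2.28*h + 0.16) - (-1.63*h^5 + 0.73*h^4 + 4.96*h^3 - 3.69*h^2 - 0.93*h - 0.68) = 1.63*h^5 - 0.73*h^4 - 4.96*h^3 + 5.21*h^2 + 3.21*h + 0.84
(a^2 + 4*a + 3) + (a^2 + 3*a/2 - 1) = 2*a^2 + 11*a/2 + 2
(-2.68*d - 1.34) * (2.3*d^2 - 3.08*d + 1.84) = -6.164*d^3 + 5.1724*d^2 - 0.804*d - 2.4656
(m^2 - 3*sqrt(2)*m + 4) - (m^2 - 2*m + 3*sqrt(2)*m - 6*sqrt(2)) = -6*sqrt(2)*m + 2*m + 4 + 6*sqrt(2)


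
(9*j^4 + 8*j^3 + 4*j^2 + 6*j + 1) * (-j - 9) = -9*j^5 - 89*j^4 - 76*j^3 - 42*j^2 - 55*j - 9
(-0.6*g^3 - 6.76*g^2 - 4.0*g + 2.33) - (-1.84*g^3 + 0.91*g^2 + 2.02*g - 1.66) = 1.24*g^3 - 7.67*g^2 - 6.02*g + 3.99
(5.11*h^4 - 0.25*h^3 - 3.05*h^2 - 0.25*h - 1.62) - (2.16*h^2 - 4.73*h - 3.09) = 5.11*h^4 - 0.25*h^3 - 5.21*h^2 + 4.48*h + 1.47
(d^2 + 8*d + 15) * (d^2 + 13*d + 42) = d^4 + 21*d^3 + 161*d^2 + 531*d + 630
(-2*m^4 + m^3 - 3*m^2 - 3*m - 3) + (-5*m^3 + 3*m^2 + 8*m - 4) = -2*m^4 - 4*m^3 + 5*m - 7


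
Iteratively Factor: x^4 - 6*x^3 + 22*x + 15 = (x - 3)*(x^3 - 3*x^2 - 9*x - 5) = (x - 3)*(x + 1)*(x^2 - 4*x - 5) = (x - 3)*(x + 1)^2*(x - 5)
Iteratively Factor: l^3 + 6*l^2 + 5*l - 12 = (l + 4)*(l^2 + 2*l - 3) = (l + 3)*(l + 4)*(l - 1)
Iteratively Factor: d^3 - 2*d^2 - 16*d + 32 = (d - 4)*(d^2 + 2*d - 8) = (d - 4)*(d + 4)*(d - 2)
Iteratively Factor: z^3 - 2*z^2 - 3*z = (z + 1)*(z^2 - 3*z) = (z - 3)*(z + 1)*(z)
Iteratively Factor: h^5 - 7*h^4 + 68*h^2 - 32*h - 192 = (h - 3)*(h^4 - 4*h^3 - 12*h^2 + 32*h + 64) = (h - 3)*(h + 2)*(h^3 - 6*h^2 + 32) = (h - 4)*(h - 3)*(h + 2)*(h^2 - 2*h - 8) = (h - 4)^2*(h - 3)*(h + 2)*(h + 2)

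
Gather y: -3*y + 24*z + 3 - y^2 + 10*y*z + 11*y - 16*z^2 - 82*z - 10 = -y^2 + y*(10*z + 8) - 16*z^2 - 58*z - 7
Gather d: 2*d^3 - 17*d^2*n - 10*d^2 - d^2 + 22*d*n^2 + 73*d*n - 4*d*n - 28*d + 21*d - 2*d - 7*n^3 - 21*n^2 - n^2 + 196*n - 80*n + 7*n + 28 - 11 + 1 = 2*d^3 + d^2*(-17*n - 11) + d*(22*n^2 + 69*n - 9) - 7*n^3 - 22*n^2 + 123*n + 18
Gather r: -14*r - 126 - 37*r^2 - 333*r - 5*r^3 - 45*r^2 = -5*r^3 - 82*r^2 - 347*r - 126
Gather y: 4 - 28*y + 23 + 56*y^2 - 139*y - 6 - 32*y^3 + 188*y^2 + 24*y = -32*y^3 + 244*y^2 - 143*y + 21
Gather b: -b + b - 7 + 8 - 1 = 0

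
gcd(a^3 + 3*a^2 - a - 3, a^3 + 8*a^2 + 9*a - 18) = a^2 + 2*a - 3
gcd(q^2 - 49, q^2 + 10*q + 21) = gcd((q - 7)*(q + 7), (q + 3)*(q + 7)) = q + 7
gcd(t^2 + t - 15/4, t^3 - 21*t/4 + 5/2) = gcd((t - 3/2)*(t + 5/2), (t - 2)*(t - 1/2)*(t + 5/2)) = t + 5/2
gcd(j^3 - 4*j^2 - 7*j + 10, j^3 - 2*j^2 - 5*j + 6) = j^2 + j - 2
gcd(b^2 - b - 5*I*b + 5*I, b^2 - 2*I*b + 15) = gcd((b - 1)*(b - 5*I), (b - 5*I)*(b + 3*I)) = b - 5*I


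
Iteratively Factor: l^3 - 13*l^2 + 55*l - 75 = (l - 5)*(l^2 - 8*l + 15) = (l - 5)^2*(l - 3)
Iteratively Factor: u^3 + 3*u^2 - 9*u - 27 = (u + 3)*(u^2 - 9) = (u - 3)*(u + 3)*(u + 3)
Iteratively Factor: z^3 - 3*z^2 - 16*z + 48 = (z - 3)*(z^2 - 16) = (z - 3)*(z + 4)*(z - 4)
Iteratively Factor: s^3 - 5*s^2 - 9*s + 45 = (s - 3)*(s^2 - 2*s - 15) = (s - 5)*(s - 3)*(s + 3)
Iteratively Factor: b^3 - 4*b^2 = (b)*(b^2 - 4*b) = b^2*(b - 4)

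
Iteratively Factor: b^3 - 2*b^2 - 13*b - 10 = (b + 2)*(b^2 - 4*b - 5) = (b + 1)*(b + 2)*(b - 5)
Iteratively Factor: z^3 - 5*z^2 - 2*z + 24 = (z + 2)*(z^2 - 7*z + 12) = (z - 3)*(z + 2)*(z - 4)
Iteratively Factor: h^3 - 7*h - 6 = (h + 1)*(h^2 - h - 6) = (h - 3)*(h + 1)*(h + 2)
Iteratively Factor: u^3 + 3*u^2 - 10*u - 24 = (u - 3)*(u^2 + 6*u + 8) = (u - 3)*(u + 2)*(u + 4)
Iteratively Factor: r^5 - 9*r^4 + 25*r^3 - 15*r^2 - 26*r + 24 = (r - 3)*(r^4 - 6*r^3 + 7*r^2 + 6*r - 8) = (r - 3)*(r - 1)*(r^3 - 5*r^2 + 2*r + 8) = (r - 4)*(r - 3)*(r - 1)*(r^2 - r - 2) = (r - 4)*(r - 3)*(r - 1)*(r + 1)*(r - 2)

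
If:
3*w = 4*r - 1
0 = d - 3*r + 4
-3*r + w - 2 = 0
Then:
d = -41/5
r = -7/5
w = -11/5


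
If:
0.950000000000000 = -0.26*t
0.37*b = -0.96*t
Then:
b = 9.48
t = -3.65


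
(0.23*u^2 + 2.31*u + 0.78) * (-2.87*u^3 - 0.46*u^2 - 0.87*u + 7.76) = -0.6601*u^5 - 6.7355*u^4 - 3.5013*u^3 - 0.5837*u^2 + 17.247*u + 6.0528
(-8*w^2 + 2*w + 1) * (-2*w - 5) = 16*w^3 + 36*w^2 - 12*w - 5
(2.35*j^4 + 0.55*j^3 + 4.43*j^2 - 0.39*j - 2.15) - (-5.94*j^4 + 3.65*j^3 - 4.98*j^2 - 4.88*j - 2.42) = 8.29*j^4 - 3.1*j^3 + 9.41*j^2 + 4.49*j + 0.27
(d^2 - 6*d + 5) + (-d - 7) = d^2 - 7*d - 2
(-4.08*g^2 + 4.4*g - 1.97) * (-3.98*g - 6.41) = 16.2384*g^3 + 8.6408*g^2 - 20.3634*g + 12.6277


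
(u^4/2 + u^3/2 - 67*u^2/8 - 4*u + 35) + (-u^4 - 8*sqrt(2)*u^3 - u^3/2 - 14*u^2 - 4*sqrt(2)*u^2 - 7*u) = -u^4/2 - 8*sqrt(2)*u^3 - 179*u^2/8 - 4*sqrt(2)*u^2 - 11*u + 35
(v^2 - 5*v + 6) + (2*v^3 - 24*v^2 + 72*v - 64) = 2*v^3 - 23*v^2 + 67*v - 58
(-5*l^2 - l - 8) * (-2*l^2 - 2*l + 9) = 10*l^4 + 12*l^3 - 27*l^2 + 7*l - 72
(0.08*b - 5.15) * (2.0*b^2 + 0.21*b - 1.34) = 0.16*b^3 - 10.2832*b^2 - 1.1887*b + 6.901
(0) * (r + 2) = 0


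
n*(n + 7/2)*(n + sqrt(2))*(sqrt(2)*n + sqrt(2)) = sqrt(2)*n^4 + 2*n^3 + 9*sqrt(2)*n^3/2 + 7*sqrt(2)*n^2/2 + 9*n^2 + 7*n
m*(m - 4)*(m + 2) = m^3 - 2*m^2 - 8*m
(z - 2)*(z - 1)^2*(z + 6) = z^4 + 2*z^3 - 19*z^2 + 28*z - 12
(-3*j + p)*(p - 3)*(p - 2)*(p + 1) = -3*j*p^3 + 12*j*p^2 - 3*j*p - 18*j + p^4 - 4*p^3 + p^2 + 6*p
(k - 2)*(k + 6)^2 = k^3 + 10*k^2 + 12*k - 72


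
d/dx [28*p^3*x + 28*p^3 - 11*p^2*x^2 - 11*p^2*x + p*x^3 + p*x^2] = p*(28*p^2 - 22*p*x - 11*p + 3*x^2 + 2*x)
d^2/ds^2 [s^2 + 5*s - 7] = 2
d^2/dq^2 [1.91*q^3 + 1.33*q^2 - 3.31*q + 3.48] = 11.46*q + 2.66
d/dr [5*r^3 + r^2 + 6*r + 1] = 15*r^2 + 2*r + 6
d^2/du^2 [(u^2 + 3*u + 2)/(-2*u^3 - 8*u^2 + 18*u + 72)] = (-u^6 - 9*u^5 - 75*u^4 - 427*u^3 - 1122*u^2 - 1296*u - 774)/(u^9 + 12*u^8 + 21*u^7 - 260*u^6 - 1053*u^5 + 1188*u^4 + 10935*u^3 + 6804*u^2 - 34992*u - 46656)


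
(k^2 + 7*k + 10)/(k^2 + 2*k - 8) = (k^2 + 7*k + 10)/(k^2 + 2*k - 8)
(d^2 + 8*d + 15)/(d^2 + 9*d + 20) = (d + 3)/(d + 4)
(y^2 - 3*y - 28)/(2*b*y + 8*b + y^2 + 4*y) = (y - 7)/(2*b + y)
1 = 1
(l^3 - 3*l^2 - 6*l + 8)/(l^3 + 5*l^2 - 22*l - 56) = (l - 1)/(l + 7)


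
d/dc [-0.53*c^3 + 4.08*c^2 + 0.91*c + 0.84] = -1.59*c^2 + 8.16*c + 0.91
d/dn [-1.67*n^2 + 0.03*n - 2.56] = 0.03 - 3.34*n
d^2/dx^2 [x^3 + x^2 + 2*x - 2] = 6*x + 2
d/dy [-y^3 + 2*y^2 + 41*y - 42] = -3*y^2 + 4*y + 41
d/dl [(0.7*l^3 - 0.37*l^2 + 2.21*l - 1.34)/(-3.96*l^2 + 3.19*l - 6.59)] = (-2.772*l^4 + 4.466*l^3 - 6.26769999999999*l^2 - 5.7362*l - 10.2893)/(15.6816*l^4 - 25.2648*l^3 + 62.3689*l^2 - 42.0442*l + 43.4281)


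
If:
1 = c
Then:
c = 1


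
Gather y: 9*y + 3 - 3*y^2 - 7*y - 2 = -3*y^2 + 2*y + 1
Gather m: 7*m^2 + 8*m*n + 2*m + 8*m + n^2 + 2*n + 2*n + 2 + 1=7*m^2 + m*(8*n + 10) + n^2 + 4*n + 3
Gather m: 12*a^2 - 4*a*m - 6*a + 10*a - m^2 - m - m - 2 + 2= 12*a^2 + 4*a - m^2 + m*(-4*a - 2)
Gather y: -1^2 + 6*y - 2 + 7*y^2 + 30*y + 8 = 7*y^2 + 36*y + 5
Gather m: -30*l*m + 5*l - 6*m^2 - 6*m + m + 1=5*l - 6*m^2 + m*(-30*l - 5) + 1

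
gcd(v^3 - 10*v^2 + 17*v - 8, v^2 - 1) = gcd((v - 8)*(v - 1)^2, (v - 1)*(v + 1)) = v - 1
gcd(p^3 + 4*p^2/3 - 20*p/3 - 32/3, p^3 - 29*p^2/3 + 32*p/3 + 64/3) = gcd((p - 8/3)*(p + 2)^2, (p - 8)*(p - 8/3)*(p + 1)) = p - 8/3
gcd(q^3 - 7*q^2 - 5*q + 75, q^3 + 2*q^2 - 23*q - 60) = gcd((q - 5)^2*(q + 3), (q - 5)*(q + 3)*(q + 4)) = q^2 - 2*q - 15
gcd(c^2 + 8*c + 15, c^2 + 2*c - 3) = c + 3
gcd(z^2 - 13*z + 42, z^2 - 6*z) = z - 6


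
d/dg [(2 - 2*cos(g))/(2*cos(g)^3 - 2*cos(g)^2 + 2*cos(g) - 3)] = 8*(-7*cos(g) + 4*cos(2*g) - cos(3*g) + 3)*sin(g)/(4*sin(g)^2 + 7*cos(g) + cos(3*g) - 10)^2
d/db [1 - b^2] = -2*b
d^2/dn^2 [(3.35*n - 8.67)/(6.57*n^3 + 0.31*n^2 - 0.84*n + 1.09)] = (867.61449*n^5 - 4449.938526*n^4 - 244.911194*n^3 - 5.79540600000007*n^2 + 379.285044*n - 0.241397999999998)/(283.593393*n^9 + 40.143357*n^8 - 106.881417*n^7 + 130.914046*n^6 + 26.985222*n^5 - 35.122497*n^4 + 21.121731*n^3 + 3.412245*n^2 - 2.994012*n + 1.295029)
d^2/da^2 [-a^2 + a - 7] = -2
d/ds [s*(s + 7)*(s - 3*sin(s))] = -s*(s + 7)*(3*cos(s) - 1) + s*(s - 3*sin(s)) + (s + 7)*(s - 3*sin(s))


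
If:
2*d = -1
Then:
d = -1/2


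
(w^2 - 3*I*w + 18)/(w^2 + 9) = (w - 6*I)/(w - 3*I)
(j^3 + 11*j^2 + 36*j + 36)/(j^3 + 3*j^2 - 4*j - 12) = (j + 6)/(j - 2)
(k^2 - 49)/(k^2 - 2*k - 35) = (k + 7)/(k + 5)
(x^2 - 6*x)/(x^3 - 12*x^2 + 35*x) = (x - 6)/(x^2 - 12*x + 35)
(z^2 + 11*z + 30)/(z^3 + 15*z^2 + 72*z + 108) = (z + 5)/(z^2 + 9*z + 18)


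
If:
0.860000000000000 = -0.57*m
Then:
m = -1.51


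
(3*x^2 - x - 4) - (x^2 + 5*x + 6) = 2*x^2 - 6*x - 10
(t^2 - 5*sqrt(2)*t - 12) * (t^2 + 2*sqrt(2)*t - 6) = t^4 - 3*sqrt(2)*t^3 - 38*t^2 + 6*sqrt(2)*t + 72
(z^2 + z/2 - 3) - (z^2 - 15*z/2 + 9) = 8*z - 12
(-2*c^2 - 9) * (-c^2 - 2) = 2*c^4 + 13*c^2 + 18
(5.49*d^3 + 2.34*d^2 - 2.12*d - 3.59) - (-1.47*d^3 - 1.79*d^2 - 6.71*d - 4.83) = 6.96*d^3 + 4.13*d^2 + 4.59*d + 1.24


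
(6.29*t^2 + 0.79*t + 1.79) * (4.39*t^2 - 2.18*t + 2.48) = 27.6131*t^4 - 10.2441*t^3 + 21.7351*t^2 - 1.943*t + 4.4392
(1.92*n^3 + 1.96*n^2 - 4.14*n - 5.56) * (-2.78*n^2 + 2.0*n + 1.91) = -5.3376*n^5 - 1.6088*n^4 + 19.0964*n^3 + 10.9204*n^2 - 19.0274*n - 10.6196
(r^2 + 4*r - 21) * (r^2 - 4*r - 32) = r^4 - 69*r^2 - 44*r + 672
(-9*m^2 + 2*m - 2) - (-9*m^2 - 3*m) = 5*m - 2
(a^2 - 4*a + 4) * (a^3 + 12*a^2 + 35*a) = a^5 + 8*a^4 - 9*a^3 - 92*a^2 + 140*a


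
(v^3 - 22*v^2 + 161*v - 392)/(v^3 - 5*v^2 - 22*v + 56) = (v^2 - 15*v + 56)/(v^2 + 2*v - 8)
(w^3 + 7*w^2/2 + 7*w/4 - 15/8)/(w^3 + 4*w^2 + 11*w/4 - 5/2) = (w + 3/2)/(w + 2)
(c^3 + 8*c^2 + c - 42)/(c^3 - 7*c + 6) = (c + 7)/(c - 1)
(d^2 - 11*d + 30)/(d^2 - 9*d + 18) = (d - 5)/(d - 3)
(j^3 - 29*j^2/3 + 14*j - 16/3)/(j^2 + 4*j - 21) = (3*j^3 - 29*j^2 + 42*j - 16)/(3*(j^2 + 4*j - 21))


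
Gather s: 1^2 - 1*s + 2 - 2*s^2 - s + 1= -2*s^2 - 2*s + 4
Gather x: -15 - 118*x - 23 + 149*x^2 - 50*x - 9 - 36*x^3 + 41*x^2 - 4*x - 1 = -36*x^3 + 190*x^2 - 172*x - 48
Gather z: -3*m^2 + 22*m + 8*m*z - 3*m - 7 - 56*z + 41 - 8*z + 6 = -3*m^2 + 19*m + z*(8*m - 64) + 40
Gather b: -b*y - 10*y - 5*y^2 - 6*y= -b*y - 5*y^2 - 16*y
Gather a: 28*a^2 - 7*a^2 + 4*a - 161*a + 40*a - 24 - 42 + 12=21*a^2 - 117*a - 54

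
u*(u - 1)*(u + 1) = u^3 - u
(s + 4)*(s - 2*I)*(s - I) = s^3 + 4*s^2 - 3*I*s^2 - 2*s - 12*I*s - 8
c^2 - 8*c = c*(c - 8)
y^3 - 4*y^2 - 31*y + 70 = (y - 7)*(y - 2)*(y + 5)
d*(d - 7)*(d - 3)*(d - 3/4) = d^4 - 43*d^3/4 + 57*d^2/2 - 63*d/4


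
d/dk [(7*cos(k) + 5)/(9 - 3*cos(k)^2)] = (7*sin(k)^2 - 10*cos(k) - 28)*sin(k)/(3*(cos(k)^2 - 3)^2)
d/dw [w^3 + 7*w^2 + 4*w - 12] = 3*w^2 + 14*w + 4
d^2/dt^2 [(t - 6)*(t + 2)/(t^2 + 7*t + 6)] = 2*(-11*t^3 - 54*t^2 - 180*t - 312)/(t^6 + 21*t^5 + 165*t^4 + 595*t^3 + 990*t^2 + 756*t + 216)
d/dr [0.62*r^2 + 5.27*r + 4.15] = 1.24*r + 5.27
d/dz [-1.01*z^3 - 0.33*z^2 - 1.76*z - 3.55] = -3.03*z^2 - 0.66*z - 1.76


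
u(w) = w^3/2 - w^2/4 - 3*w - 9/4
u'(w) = 3*w^2/2 - w/2 - 3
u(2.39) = -4.02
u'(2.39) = 4.37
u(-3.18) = -11.32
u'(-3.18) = 13.76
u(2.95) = -0.44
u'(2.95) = 8.58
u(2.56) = -3.18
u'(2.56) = 5.55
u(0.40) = -3.46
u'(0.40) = -2.96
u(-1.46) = 0.04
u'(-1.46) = 0.93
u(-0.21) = -1.64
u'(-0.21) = -2.83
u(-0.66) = -0.52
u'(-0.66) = -2.02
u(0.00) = -2.25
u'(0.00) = -3.00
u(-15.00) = -1701.00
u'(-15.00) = 342.00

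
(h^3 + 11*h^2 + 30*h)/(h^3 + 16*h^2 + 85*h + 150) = h/(h + 5)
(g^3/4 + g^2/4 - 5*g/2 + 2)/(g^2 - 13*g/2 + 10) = (g^3 + g^2 - 10*g + 8)/(2*(2*g^2 - 13*g + 20))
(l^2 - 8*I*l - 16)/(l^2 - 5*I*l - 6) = (-l^2 + 8*I*l + 16)/(-l^2 + 5*I*l + 6)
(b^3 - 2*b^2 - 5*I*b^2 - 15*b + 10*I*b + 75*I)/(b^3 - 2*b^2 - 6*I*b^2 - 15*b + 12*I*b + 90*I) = (b - 5*I)/(b - 6*I)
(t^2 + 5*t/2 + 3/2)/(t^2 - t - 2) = (t + 3/2)/(t - 2)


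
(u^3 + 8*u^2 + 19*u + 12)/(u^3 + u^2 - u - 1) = (u^2 + 7*u + 12)/(u^2 - 1)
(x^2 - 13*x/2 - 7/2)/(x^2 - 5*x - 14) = (x + 1/2)/(x + 2)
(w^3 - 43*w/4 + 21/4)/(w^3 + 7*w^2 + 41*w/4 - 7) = (w - 3)/(w + 4)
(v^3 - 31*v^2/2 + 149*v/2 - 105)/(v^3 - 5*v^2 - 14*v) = (v^2 - 17*v/2 + 15)/(v*(v + 2))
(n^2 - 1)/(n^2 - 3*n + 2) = (n + 1)/(n - 2)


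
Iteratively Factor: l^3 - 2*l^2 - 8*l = (l)*(l^2 - 2*l - 8) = l*(l - 4)*(l + 2)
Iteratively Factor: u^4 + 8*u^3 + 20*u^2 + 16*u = (u + 4)*(u^3 + 4*u^2 + 4*u) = u*(u + 4)*(u^2 + 4*u + 4) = u*(u + 2)*(u + 4)*(u + 2)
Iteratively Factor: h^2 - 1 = (h + 1)*(h - 1)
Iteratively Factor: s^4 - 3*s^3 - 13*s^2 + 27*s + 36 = (s - 4)*(s^3 + s^2 - 9*s - 9) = (s - 4)*(s - 3)*(s^2 + 4*s + 3) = (s - 4)*(s - 3)*(s + 1)*(s + 3)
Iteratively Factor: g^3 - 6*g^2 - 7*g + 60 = (g - 5)*(g^2 - g - 12) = (g - 5)*(g - 4)*(g + 3)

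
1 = 1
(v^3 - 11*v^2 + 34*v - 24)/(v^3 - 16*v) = (v^2 - 7*v + 6)/(v*(v + 4))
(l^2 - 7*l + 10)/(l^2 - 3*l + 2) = (l - 5)/(l - 1)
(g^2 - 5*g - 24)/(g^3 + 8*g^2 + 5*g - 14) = (g^2 - 5*g - 24)/(g^3 + 8*g^2 + 5*g - 14)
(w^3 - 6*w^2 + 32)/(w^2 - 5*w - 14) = (w^2 - 8*w + 16)/(w - 7)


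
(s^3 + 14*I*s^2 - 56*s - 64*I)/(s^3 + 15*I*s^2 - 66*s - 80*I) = (s + 4*I)/(s + 5*I)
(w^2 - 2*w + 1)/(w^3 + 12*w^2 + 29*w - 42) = (w - 1)/(w^2 + 13*w + 42)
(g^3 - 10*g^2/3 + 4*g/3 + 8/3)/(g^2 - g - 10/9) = 3*(g^2 - 4*g + 4)/(3*g - 5)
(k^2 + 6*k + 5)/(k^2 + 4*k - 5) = (k + 1)/(k - 1)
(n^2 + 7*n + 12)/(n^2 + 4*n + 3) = (n + 4)/(n + 1)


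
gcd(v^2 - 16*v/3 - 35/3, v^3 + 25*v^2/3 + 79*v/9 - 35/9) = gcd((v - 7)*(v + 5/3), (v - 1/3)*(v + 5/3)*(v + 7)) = v + 5/3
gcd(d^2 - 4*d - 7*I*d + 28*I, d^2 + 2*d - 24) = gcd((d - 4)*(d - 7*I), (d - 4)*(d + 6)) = d - 4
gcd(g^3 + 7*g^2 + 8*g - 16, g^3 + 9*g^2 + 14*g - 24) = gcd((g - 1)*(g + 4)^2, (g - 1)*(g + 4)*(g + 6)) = g^2 + 3*g - 4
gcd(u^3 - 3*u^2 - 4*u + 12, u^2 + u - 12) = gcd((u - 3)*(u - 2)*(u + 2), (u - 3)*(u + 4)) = u - 3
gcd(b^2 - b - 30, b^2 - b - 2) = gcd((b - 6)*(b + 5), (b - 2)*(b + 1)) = 1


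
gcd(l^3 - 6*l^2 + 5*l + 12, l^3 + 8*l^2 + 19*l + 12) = l + 1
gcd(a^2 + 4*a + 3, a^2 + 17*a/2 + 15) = 1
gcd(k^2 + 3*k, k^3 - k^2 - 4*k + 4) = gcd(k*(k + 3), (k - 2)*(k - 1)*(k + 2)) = 1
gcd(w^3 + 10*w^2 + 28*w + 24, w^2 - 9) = 1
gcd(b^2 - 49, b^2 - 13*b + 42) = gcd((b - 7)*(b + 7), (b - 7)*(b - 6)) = b - 7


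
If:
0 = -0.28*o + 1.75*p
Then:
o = 6.25*p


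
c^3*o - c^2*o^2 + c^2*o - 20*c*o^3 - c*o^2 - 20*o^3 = (c - 5*o)*(c + 4*o)*(c*o + o)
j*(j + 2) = j^2 + 2*j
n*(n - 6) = n^2 - 6*n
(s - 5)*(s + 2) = s^2 - 3*s - 10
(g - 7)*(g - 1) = g^2 - 8*g + 7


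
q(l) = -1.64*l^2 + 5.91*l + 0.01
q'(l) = 5.91 - 3.28*l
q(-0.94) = -6.99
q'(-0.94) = 8.99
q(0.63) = 3.08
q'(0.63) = 3.84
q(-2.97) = -32.01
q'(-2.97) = 15.65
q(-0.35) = -2.26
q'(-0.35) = 7.06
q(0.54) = 2.72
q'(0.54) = 4.14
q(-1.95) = -17.75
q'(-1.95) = 12.31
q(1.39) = 5.06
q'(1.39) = 1.35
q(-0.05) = -0.29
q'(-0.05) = 6.07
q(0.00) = 0.01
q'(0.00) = 5.91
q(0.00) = 0.01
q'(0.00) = 5.91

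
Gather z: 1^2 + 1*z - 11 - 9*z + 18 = 8 - 8*z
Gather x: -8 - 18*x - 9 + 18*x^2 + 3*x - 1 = 18*x^2 - 15*x - 18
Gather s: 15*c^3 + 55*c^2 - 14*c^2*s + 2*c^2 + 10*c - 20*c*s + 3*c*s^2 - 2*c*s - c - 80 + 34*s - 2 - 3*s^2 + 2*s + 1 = 15*c^3 + 57*c^2 + 9*c + s^2*(3*c - 3) + s*(-14*c^2 - 22*c + 36) - 81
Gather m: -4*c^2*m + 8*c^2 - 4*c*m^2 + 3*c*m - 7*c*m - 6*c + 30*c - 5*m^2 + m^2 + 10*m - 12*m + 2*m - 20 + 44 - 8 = 8*c^2 + 24*c + m^2*(-4*c - 4) + m*(-4*c^2 - 4*c) + 16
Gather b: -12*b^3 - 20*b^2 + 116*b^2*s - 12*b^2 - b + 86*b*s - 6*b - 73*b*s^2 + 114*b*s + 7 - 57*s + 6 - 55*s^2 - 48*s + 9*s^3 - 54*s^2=-12*b^3 + b^2*(116*s - 32) + b*(-73*s^2 + 200*s - 7) + 9*s^3 - 109*s^2 - 105*s + 13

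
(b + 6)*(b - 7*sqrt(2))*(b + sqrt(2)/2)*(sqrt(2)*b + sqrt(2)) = sqrt(2)*b^4 - 13*b^3 + 7*sqrt(2)*b^3 - 91*b^2 - sqrt(2)*b^2 - 78*b - 49*sqrt(2)*b - 42*sqrt(2)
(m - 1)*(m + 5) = m^2 + 4*m - 5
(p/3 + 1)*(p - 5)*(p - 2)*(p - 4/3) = p^4/3 - 16*p^3/9 - 17*p^2/9 + 134*p/9 - 40/3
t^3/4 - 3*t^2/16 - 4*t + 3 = (t/4 + 1)*(t - 4)*(t - 3/4)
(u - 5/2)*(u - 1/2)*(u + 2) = u^3 - u^2 - 19*u/4 + 5/2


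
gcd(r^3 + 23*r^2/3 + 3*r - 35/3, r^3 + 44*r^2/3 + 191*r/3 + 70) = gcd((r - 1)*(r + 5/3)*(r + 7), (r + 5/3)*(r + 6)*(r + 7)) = r^2 + 26*r/3 + 35/3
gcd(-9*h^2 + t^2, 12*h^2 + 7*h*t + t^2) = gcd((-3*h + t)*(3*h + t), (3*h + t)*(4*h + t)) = 3*h + t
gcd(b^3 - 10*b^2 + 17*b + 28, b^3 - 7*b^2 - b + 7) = b^2 - 6*b - 7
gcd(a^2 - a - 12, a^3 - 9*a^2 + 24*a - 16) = a - 4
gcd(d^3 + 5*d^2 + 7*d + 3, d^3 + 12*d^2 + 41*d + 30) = d + 1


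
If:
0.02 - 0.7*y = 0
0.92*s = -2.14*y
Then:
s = -0.07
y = 0.03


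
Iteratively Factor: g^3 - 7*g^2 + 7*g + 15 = (g - 5)*(g^2 - 2*g - 3) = (g - 5)*(g - 3)*(g + 1)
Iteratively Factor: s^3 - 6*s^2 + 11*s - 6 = (s - 3)*(s^2 - 3*s + 2) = (s - 3)*(s - 1)*(s - 2)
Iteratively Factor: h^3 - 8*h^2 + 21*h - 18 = (h - 3)*(h^2 - 5*h + 6) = (h - 3)^2*(h - 2)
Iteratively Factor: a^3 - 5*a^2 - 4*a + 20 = (a + 2)*(a^2 - 7*a + 10) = (a - 5)*(a + 2)*(a - 2)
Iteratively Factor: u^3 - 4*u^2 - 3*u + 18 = (u - 3)*(u^2 - u - 6) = (u - 3)^2*(u + 2)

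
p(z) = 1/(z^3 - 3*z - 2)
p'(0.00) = 0.75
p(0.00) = -0.50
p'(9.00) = 0.00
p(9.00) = 0.00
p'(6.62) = -0.00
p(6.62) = 0.00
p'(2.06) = -30.83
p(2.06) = 1.78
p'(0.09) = 0.58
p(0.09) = -0.44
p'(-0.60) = 11.09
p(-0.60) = -2.40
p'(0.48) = 0.21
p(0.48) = -0.30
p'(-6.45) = -0.00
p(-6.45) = -0.00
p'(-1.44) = -7.26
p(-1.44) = -1.50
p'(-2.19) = -0.32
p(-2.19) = -0.17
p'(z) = (3 - 3*z^2)/(z^3 - 3*z - 2)^2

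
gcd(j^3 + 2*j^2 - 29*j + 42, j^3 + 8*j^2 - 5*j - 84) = j^2 + 4*j - 21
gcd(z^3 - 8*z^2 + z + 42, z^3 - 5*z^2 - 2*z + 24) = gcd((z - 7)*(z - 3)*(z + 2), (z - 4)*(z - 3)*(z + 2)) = z^2 - z - 6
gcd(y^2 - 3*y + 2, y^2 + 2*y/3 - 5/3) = y - 1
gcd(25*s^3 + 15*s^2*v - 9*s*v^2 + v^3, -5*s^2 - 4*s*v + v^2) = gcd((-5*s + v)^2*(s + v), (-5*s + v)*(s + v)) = 5*s^2 + 4*s*v - v^2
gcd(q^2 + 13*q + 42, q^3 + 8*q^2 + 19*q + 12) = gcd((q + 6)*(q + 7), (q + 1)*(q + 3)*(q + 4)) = 1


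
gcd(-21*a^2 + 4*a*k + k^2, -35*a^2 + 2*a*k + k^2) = 7*a + k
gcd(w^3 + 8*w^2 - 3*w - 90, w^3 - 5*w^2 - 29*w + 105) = w^2 + 2*w - 15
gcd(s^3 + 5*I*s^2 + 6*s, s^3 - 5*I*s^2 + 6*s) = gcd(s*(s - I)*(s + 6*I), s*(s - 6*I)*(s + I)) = s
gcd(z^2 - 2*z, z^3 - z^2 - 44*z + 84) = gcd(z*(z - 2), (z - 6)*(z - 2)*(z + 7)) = z - 2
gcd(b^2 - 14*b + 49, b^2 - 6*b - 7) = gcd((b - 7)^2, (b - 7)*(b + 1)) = b - 7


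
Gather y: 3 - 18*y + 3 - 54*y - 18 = -72*y - 12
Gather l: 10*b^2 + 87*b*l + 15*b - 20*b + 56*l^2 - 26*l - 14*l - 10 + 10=10*b^2 - 5*b + 56*l^2 + l*(87*b - 40)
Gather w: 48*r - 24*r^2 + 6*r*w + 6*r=-24*r^2 + 6*r*w + 54*r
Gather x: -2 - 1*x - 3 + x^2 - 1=x^2 - x - 6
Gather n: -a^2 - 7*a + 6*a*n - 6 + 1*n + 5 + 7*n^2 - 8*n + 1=-a^2 - 7*a + 7*n^2 + n*(6*a - 7)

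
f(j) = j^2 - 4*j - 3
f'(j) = 2*j - 4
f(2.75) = -6.44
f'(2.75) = 1.50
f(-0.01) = -2.96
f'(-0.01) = -4.02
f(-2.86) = 16.62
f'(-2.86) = -9.72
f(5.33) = 4.09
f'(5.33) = 6.66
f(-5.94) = 56.04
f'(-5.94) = -15.88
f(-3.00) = 18.00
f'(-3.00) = -10.00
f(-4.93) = 41.02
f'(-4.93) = -13.86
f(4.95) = 1.70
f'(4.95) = 5.90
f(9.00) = 42.00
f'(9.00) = 14.00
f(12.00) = 93.00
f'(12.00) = 20.00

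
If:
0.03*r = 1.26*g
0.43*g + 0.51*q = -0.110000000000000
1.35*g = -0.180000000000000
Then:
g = -0.13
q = -0.10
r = -5.60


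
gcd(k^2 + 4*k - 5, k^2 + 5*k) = k + 5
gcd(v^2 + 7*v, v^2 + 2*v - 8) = 1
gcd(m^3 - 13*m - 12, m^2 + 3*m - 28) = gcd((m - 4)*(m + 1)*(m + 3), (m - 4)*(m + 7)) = m - 4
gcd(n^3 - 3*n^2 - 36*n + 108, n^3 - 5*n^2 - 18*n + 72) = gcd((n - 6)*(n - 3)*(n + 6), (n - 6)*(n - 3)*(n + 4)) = n^2 - 9*n + 18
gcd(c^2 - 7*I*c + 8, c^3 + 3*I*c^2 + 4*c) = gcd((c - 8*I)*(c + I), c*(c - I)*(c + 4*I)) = 1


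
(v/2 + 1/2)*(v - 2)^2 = v^3/2 - 3*v^2/2 + 2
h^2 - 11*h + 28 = (h - 7)*(h - 4)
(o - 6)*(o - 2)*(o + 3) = o^3 - 5*o^2 - 12*o + 36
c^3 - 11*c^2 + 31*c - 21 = (c - 7)*(c - 3)*(c - 1)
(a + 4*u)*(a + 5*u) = a^2 + 9*a*u + 20*u^2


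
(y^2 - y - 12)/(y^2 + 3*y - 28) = (y + 3)/(y + 7)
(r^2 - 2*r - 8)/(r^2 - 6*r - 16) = (r - 4)/(r - 8)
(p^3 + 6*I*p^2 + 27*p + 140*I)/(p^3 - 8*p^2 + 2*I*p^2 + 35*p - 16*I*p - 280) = (p + 4*I)/(p - 8)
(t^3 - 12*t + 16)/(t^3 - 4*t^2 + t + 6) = (t^2 + 2*t - 8)/(t^2 - 2*t - 3)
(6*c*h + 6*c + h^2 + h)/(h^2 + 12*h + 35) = (6*c*h + 6*c + h^2 + h)/(h^2 + 12*h + 35)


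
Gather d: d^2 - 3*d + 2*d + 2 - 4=d^2 - d - 2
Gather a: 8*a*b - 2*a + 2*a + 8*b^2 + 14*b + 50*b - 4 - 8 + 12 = 8*a*b + 8*b^2 + 64*b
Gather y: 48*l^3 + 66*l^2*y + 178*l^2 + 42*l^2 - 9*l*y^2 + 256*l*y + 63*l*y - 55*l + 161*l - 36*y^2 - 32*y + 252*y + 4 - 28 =48*l^3 + 220*l^2 + 106*l + y^2*(-9*l - 36) + y*(66*l^2 + 319*l + 220) - 24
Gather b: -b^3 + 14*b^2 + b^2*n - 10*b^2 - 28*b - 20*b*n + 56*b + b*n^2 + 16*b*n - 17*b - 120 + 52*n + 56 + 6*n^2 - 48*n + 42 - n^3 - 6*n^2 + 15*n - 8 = -b^3 + b^2*(n + 4) + b*(n^2 - 4*n + 11) - n^3 + 19*n - 30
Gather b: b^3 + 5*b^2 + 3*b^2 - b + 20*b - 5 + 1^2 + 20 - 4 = b^3 + 8*b^2 + 19*b + 12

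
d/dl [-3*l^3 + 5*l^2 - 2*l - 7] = -9*l^2 + 10*l - 2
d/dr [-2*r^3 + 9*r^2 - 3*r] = -6*r^2 + 18*r - 3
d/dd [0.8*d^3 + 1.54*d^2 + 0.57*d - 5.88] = 2.4*d^2 + 3.08*d + 0.57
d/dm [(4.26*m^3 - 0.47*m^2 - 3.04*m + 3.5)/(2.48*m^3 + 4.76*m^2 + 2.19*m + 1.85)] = (3.5527136788005e-15*m^5 + 21.4432*m^4 + 33.7372*m^3 + 11.0441*m^2 - 35.059*m - 13.289)/(6.1504*m^6 + 23.6096*m^5 + 33.52*m^4 + 30.0248*m^3 + 22.4081*m^2 + 8.103*m + 3.4225)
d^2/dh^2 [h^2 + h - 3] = 2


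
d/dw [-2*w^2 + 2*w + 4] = 2 - 4*w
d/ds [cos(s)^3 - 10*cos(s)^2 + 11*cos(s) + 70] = (-3*cos(s)^2 + 20*cos(s) - 11)*sin(s)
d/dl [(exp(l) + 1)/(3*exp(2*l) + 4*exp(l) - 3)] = (-2*(exp(l) + 1)*(3*exp(l) + 2) + 3*exp(2*l) + 4*exp(l) - 3)*exp(l)/(3*exp(2*l) + 4*exp(l) - 3)^2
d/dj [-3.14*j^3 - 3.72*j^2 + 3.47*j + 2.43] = -9.42*j^2 - 7.44*j + 3.47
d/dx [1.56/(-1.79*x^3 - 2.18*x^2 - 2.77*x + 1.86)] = (8.3772*x^2 + 6.8016*x + 4.3212)/(1.79*x^3 + 2.18*x^2 + 2.77*x - 1.86)^2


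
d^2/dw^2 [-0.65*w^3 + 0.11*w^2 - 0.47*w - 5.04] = 0.22 - 3.9*w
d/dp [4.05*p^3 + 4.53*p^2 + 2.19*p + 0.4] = 12.15*p^2 + 9.06*p + 2.19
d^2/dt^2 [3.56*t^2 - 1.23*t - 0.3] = 7.12000000000000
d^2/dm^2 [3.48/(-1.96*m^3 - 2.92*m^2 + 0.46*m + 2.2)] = ((40.9248*m + 20.3232)*(1.96*m^3 + 2.92*m^2 - 0.46*m - 2.2) - 3.48*(5.88*m^2 + 5.84*m - 0.46)*(11.76*m^2 + 11.68*m - 0.92))/(1.96*m^3 + 2.92*m^2 - 0.46*m - 2.2)^3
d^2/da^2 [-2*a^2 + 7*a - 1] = -4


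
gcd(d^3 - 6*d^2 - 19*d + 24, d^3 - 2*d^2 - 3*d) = 1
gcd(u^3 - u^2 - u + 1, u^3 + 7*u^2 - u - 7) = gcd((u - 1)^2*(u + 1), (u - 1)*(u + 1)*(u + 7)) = u^2 - 1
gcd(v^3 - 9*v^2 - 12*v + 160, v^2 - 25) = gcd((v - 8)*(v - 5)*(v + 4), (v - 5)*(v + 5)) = v - 5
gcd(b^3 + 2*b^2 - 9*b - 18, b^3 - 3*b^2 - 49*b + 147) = b - 3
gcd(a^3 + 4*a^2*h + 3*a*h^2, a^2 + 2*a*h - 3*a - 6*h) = 1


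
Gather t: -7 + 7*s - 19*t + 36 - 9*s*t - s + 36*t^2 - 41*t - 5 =6*s + 36*t^2 + t*(-9*s - 60) + 24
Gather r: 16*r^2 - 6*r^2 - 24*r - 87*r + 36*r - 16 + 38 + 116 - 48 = 10*r^2 - 75*r + 90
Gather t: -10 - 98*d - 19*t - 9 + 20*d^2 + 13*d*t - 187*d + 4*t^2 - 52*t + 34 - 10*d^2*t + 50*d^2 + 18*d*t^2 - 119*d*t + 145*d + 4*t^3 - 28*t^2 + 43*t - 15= 70*d^2 - 140*d + 4*t^3 + t^2*(18*d - 24) + t*(-10*d^2 - 106*d - 28)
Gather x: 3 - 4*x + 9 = 12 - 4*x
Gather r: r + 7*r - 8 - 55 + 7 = 8*r - 56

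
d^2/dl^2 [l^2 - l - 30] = 2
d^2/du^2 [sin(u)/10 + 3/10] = -sin(u)/10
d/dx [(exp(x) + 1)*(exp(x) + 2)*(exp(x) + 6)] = (3*exp(2*x) + 18*exp(x) + 20)*exp(x)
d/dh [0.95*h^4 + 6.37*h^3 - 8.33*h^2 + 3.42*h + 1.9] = 3.8*h^3 + 19.11*h^2 - 16.66*h + 3.42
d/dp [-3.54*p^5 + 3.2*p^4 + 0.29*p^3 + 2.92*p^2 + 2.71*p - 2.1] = -17.7*p^4 + 12.8*p^3 + 0.87*p^2 + 5.84*p + 2.71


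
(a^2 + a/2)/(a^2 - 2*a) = (a + 1/2)/(a - 2)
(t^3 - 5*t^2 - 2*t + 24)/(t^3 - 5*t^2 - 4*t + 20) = (t^2 - 7*t + 12)/(t^2 - 7*t + 10)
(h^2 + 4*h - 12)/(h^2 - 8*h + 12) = (h + 6)/(h - 6)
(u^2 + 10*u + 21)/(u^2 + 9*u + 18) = (u + 7)/(u + 6)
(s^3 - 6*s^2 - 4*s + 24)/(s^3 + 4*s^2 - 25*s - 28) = (s^3 - 6*s^2 - 4*s + 24)/(s^3 + 4*s^2 - 25*s - 28)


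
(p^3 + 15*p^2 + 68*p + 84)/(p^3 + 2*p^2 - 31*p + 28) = (p^2 + 8*p + 12)/(p^2 - 5*p + 4)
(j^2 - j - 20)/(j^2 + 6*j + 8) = (j - 5)/(j + 2)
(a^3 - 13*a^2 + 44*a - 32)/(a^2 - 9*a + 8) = a - 4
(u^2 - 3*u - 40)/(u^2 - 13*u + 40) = (u + 5)/(u - 5)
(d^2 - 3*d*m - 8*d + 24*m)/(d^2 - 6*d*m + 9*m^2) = (d - 8)/(d - 3*m)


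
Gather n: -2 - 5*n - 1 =-5*n - 3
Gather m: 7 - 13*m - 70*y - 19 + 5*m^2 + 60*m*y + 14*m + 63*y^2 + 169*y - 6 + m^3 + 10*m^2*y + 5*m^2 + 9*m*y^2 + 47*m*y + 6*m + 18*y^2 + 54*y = m^3 + m^2*(10*y + 10) + m*(9*y^2 + 107*y + 7) + 81*y^2 + 153*y - 18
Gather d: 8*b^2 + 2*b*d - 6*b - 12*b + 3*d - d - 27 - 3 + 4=8*b^2 - 18*b + d*(2*b + 2) - 26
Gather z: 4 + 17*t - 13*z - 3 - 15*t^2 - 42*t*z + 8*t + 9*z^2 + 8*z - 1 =-15*t^2 + 25*t + 9*z^2 + z*(-42*t - 5)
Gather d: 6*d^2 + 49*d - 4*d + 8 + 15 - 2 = 6*d^2 + 45*d + 21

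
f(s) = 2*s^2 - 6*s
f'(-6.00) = -30.00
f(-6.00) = 108.00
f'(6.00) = 18.00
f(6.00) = 36.00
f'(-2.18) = -14.72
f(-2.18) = 22.58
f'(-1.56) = -12.24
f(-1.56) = 14.23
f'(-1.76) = -13.04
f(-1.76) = 16.76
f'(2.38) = 3.52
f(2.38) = -2.95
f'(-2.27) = -15.08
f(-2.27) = 23.93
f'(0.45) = -4.20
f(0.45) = -2.30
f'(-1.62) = -12.48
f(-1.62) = 14.97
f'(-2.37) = -15.48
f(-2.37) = 25.45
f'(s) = 4*s - 6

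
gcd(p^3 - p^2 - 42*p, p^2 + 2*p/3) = p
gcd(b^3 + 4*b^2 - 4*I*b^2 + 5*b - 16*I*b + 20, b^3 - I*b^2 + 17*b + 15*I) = b^2 - 4*I*b + 5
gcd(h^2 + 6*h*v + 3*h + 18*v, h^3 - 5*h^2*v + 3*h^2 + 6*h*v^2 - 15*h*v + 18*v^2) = h + 3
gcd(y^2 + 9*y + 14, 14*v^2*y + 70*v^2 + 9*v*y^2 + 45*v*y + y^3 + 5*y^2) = 1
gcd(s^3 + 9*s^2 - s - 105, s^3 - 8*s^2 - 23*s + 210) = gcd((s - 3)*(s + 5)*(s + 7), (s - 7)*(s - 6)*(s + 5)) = s + 5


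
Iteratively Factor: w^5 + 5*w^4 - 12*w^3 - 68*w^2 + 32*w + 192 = (w + 4)*(w^4 + w^3 - 16*w^2 - 4*w + 48) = (w + 4)^2*(w^3 - 3*w^2 - 4*w + 12) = (w - 3)*(w + 4)^2*(w^2 - 4) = (w - 3)*(w + 2)*(w + 4)^2*(w - 2)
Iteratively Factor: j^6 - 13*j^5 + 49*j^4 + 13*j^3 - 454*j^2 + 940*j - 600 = (j - 5)*(j^5 - 8*j^4 + 9*j^3 + 58*j^2 - 164*j + 120) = (j - 5)*(j - 2)*(j^4 - 6*j^3 - 3*j^2 + 52*j - 60) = (j - 5)*(j - 2)^2*(j^3 - 4*j^2 - 11*j + 30) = (j - 5)*(j - 2)^3*(j^2 - 2*j - 15) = (j - 5)^2*(j - 2)^3*(j + 3)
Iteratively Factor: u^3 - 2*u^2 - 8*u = (u - 4)*(u^2 + 2*u) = (u - 4)*(u + 2)*(u)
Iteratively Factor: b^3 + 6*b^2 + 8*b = (b + 4)*(b^2 + 2*b) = (b + 2)*(b + 4)*(b)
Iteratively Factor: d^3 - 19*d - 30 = (d + 2)*(d^2 - 2*d - 15) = (d + 2)*(d + 3)*(d - 5)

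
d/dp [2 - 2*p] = -2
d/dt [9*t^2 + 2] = 18*t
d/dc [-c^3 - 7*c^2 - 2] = c*(-3*c - 14)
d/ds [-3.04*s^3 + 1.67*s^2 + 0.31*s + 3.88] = -9.12*s^2 + 3.34*s + 0.31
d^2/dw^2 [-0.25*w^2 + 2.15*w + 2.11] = -0.500000000000000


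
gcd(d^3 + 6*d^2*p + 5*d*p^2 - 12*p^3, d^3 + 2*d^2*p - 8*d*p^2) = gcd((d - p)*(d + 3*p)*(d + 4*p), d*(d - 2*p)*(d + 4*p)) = d + 4*p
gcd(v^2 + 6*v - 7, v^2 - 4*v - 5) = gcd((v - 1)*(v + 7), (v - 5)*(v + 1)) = 1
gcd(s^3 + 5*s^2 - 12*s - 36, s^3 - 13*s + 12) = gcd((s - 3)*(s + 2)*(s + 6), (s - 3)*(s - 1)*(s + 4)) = s - 3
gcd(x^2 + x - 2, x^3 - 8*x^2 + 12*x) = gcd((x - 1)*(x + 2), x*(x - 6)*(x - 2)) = 1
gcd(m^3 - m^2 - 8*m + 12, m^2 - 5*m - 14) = 1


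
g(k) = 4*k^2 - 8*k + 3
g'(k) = 8*k - 8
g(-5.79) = 183.42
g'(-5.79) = -54.32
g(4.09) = 37.19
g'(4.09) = 24.72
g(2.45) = 7.41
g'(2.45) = 11.60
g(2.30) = 5.76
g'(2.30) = 10.40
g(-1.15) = 17.49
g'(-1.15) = -17.20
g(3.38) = 21.66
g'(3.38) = 19.04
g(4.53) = 48.84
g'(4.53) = 28.24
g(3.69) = 27.94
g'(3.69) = 21.52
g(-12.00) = 675.00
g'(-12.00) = -104.00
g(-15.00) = 1023.00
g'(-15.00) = -128.00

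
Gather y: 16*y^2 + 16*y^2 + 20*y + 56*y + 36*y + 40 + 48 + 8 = 32*y^2 + 112*y + 96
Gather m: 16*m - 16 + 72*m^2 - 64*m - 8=72*m^2 - 48*m - 24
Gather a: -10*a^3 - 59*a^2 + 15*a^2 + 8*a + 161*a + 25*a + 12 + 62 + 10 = -10*a^3 - 44*a^2 + 194*a + 84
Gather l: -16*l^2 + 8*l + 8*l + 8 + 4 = -16*l^2 + 16*l + 12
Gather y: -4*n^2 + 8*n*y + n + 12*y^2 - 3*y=-4*n^2 + n + 12*y^2 + y*(8*n - 3)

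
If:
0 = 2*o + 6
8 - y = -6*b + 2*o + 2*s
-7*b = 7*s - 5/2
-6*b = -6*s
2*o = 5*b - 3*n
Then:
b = 5/28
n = 193/84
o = -3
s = 5/28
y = 103/7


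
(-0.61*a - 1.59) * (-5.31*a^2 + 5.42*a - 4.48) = 3.2391*a^3 + 5.1367*a^2 - 5.885*a + 7.1232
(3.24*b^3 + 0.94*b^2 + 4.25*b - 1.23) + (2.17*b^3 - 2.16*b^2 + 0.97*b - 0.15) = 5.41*b^3 - 1.22*b^2 + 5.22*b - 1.38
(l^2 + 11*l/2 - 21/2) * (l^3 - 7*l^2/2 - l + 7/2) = l^5 + 2*l^4 - 123*l^3/4 + 139*l^2/4 + 119*l/4 - 147/4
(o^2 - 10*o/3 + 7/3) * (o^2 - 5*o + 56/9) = o^4 - 25*o^3/3 + 227*o^2/9 - 875*o/27 + 392/27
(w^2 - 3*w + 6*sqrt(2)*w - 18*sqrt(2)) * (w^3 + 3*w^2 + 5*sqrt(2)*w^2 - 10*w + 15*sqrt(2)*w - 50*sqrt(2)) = w^5 + 11*sqrt(2)*w^4 + 41*w^3 - 209*sqrt(2)*w^2 + 30*w^2 - 1140*w + 330*sqrt(2)*w + 1800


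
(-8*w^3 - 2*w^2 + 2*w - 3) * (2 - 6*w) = 48*w^4 - 4*w^3 - 16*w^2 + 22*w - 6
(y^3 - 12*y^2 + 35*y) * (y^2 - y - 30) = y^5 - 13*y^4 + 17*y^3 + 325*y^2 - 1050*y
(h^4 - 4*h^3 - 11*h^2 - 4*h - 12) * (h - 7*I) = h^5 - 4*h^4 - 7*I*h^4 - 11*h^3 + 28*I*h^3 - 4*h^2 + 77*I*h^2 - 12*h + 28*I*h + 84*I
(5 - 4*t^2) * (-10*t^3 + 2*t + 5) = 40*t^5 - 58*t^3 - 20*t^2 + 10*t + 25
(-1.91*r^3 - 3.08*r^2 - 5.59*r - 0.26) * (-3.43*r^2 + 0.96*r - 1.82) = 6.5513*r^5 + 8.7308*r^4 + 19.6931*r^3 + 1.131*r^2 + 9.9242*r + 0.4732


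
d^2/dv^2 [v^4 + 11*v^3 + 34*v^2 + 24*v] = 12*v^2 + 66*v + 68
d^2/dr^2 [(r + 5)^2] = 2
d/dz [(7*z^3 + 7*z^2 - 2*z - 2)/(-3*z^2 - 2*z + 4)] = (-21*z^4 - 28*z^3 + 64*z^2 + 44*z - 12)/(9*z^4 + 12*z^3 - 20*z^2 - 16*z + 16)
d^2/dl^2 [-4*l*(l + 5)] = -8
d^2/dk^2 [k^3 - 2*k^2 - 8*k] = 6*k - 4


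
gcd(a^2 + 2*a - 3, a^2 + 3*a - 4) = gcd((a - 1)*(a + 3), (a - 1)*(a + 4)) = a - 1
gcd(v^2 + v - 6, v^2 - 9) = v + 3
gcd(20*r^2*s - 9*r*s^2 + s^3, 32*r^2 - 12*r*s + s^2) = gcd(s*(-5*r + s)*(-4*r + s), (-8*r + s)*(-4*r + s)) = 4*r - s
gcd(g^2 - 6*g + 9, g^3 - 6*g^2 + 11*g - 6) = g - 3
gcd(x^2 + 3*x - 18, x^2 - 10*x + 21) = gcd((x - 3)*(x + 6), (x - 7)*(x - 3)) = x - 3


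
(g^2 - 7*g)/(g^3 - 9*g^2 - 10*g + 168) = g/(g^2 - 2*g - 24)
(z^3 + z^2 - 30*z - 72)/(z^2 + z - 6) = (z^2 - 2*z - 24)/(z - 2)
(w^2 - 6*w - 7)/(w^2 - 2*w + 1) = (w^2 - 6*w - 7)/(w^2 - 2*w + 1)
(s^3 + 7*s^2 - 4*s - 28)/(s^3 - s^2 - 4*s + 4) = (s + 7)/(s - 1)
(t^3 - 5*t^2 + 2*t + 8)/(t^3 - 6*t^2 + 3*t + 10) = (t - 4)/(t - 5)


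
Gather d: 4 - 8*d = 4 - 8*d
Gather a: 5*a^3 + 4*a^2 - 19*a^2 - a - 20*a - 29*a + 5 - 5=5*a^3 - 15*a^2 - 50*a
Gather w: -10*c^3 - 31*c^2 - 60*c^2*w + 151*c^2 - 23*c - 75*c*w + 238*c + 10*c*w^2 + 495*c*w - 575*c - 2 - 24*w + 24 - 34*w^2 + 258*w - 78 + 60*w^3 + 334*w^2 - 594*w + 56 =-10*c^3 + 120*c^2 - 360*c + 60*w^3 + w^2*(10*c + 300) + w*(-60*c^2 + 420*c - 360)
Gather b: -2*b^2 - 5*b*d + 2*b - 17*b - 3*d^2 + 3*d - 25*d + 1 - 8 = -2*b^2 + b*(-5*d - 15) - 3*d^2 - 22*d - 7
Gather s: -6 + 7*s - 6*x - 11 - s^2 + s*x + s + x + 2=-s^2 + s*(x + 8) - 5*x - 15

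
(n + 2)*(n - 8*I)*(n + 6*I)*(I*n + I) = I*n^4 + 2*n^3 + 3*I*n^3 + 6*n^2 + 50*I*n^2 + 4*n + 144*I*n + 96*I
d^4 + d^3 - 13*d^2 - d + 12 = (d - 3)*(d - 1)*(d + 1)*(d + 4)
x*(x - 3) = x^2 - 3*x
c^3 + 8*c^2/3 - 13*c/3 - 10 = (c - 2)*(c + 5/3)*(c + 3)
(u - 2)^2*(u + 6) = u^3 + 2*u^2 - 20*u + 24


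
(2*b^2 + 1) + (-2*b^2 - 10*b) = 1 - 10*b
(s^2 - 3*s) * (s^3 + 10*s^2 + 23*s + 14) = s^5 + 7*s^4 - 7*s^3 - 55*s^2 - 42*s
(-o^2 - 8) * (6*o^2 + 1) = -6*o^4 - 49*o^2 - 8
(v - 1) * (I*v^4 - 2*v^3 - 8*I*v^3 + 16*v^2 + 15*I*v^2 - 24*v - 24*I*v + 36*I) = I*v^5 - 2*v^4 - 9*I*v^4 + 18*v^3 + 23*I*v^3 - 40*v^2 - 39*I*v^2 + 24*v + 60*I*v - 36*I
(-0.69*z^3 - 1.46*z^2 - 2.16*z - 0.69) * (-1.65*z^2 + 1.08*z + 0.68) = 1.1385*z^5 + 1.6638*z^4 + 1.518*z^3 - 2.1871*z^2 - 2.214*z - 0.4692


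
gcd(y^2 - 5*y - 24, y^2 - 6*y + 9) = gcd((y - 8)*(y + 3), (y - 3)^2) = 1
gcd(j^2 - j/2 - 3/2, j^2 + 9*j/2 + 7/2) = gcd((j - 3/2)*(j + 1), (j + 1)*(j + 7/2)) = j + 1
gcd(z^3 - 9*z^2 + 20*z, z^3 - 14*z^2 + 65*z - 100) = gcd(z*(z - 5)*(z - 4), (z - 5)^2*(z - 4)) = z^2 - 9*z + 20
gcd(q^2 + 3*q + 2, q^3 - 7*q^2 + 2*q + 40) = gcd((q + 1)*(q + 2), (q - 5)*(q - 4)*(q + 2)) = q + 2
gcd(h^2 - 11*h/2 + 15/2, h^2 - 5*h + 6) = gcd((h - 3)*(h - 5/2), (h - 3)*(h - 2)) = h - 3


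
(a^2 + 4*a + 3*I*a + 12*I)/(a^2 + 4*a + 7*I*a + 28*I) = (a + 3*I)/(a + 7*I)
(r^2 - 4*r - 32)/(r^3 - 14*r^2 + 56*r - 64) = (r + 4)/(r^2 - 6*r + 8)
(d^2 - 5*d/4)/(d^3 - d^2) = (d - 5/4)/(d*(d - 1))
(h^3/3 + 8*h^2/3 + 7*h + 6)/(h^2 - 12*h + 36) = (h^3 + 8*h^2 + 21*h + 18)/(3*(h^2 - 12*h + 36))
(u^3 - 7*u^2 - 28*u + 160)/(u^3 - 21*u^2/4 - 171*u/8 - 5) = 8*(u^2 + u - 20)/(8*u^2 + 22*u + 5)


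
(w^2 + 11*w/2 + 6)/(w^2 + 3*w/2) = (w + 4)/w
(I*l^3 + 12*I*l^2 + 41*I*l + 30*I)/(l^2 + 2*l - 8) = I*(l^3 + 12*l^2 + 41*l + 30)/(l^2 + 2*l - 8)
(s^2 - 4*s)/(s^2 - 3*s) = (s - 4)/(s - 3)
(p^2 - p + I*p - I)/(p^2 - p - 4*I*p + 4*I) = (p + I)/(p - 4*I)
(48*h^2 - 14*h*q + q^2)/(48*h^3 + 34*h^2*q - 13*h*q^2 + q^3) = 1/(h + q)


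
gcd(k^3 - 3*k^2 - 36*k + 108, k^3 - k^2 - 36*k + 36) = k^2 - 36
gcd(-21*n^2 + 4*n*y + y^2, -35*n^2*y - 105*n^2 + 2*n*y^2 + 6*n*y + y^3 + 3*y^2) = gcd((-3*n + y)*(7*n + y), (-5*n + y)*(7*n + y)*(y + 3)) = 7*n + y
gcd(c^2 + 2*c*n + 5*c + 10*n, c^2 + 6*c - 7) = 1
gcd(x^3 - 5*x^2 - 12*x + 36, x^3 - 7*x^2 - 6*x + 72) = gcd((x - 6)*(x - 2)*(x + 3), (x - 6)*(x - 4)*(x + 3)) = x^2 - 3*x - 18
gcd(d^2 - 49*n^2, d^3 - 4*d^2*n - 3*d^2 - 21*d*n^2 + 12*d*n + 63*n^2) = d - 7*n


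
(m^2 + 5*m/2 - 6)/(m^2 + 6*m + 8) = (m - 3/2)/(m + 2)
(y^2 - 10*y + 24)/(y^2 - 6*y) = (y - 4)/y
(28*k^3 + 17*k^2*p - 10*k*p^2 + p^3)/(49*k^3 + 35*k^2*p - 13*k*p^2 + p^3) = (-4*k + p)/(-7*k + p)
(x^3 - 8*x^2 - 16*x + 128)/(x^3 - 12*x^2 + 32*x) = (x + 4)/x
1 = 1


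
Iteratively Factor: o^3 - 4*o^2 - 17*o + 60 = (o - 3)*(o^2 - o - 20) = (o - 5)*(o - 3)*(o + 4)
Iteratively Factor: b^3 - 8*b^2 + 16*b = (b - 4)*(b^2 - 4*b) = (b - 4)^2*(b)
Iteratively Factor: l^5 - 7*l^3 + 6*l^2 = (l)*(l^4 - 7*l^2 + 6*l) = l*(l - 2)*(l^3 + 2*l^2 - 3*l) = l*(l - 2)*(l - 1)*(l^2 + 3*l) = l*(l - 2)*(l - 1)*(l + 3)*(l)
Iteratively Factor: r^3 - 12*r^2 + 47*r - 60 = (r - 4)*(r^2 - 8*r + 15) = (r - 4)*(r - 3)*(r - 5)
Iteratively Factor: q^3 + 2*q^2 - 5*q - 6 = (q - 2)*(q^2 + 4*q + 3) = (q - 2)*(q + 3)*(q + 1)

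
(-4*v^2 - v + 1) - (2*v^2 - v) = 1 - 6*v^2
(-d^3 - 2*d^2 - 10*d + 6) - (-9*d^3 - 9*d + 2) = 8*d^3 - 2*d^2 - d + 4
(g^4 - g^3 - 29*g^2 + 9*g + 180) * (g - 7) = g^5 - 8*g^4 - 22*g^3 + 212*g^2 + 117*g - 1260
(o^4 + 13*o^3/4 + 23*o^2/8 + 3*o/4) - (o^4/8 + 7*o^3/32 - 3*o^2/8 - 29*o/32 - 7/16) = 7*o^4/8 + 97*o^3/32 + 13*o^2/4 + 53*o/32 + 7/16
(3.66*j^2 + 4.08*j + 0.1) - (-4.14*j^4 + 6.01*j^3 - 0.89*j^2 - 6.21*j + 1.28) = 4.14*j^4 - 6.01*j^3 + 4.55*j^2 + 10.29*j - 1.18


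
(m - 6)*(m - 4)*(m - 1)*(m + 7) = m^4 - 4*m^3 - 43*m^2 + 214*m - 168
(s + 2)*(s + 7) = s^2 + 9*s + 14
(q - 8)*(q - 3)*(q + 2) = q^3 - 9*q^2 + 2*q + 48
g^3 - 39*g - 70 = (g - 7)*(g + 2)*(g + 5)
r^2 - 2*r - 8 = (r - 4)*(r + 2)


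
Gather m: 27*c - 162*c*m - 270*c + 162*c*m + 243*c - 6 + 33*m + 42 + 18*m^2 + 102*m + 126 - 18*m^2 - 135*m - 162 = 0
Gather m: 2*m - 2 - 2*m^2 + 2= -2*m^2 + 2*m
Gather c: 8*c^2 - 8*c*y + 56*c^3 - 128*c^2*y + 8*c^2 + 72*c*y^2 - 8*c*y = 56*c^3 + c^2*(16 - 128*y) + c*(72*y^2 - 16*y)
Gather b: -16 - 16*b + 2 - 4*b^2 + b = -4*b^2 - 15*b - 14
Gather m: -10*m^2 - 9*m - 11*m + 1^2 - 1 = -10*m^2 - 20*m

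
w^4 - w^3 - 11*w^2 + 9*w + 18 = (w - 3)*(w - 2)*(w + 1)*(w + 3)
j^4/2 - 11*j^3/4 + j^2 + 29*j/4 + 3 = (j/2 + 1/4)*(j - 4)*(j - 3)*(j + 1)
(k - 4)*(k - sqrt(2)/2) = k^2 - 4*k - sqrt(2)*k/2 + 2*sqrt(2)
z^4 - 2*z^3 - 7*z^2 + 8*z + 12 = (z - 3)*(z - 2)*(z + 1)*(z + 2)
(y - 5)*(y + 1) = y^2 - 4*y - 5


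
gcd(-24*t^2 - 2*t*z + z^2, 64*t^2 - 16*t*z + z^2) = 1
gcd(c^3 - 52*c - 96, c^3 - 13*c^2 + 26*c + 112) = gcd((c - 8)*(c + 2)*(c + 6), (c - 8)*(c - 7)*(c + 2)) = c^2 - 6*c - 16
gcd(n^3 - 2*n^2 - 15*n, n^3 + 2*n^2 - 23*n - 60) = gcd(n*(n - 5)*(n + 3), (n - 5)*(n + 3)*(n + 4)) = n^2 - 2*n - 15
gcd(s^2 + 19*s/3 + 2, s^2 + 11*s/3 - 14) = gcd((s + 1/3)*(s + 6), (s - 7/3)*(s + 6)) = s + 6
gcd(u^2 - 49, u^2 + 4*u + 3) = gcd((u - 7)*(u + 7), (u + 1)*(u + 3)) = 1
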